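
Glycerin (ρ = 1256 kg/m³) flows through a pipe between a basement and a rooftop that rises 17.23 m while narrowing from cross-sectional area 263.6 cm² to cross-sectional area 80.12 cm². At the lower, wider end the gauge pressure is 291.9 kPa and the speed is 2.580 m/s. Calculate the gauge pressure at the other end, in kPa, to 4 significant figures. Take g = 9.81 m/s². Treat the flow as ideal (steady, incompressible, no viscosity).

38.53 kPa

Continuity gives A₁v₁ = A₂v₂, so v₂ = (263.6 cm²)/(80.12 cm²) × 2.580 m/s = 8.488 m/s.
Bernoulli: P₁ + ½ρv₁² + ρg h₁ = P₂ + ½ρv₂² + ρg h₂, so P₂ = P₁ + ½ρ(v₁² − v₂²) − ρg(h₂ − h₁).
P₂ = 291900 + ½·1256·(2.580² − 8.488²) − 1256·9.81·(+17.23) = 291900 + (-41070) − (212300) = 38530 Pa.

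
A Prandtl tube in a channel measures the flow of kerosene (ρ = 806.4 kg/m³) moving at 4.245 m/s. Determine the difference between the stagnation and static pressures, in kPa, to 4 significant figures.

The dynamic pressure equals the rise in static pressure at the stagnation point: ΔP = ½ρv².
ΔP = ½·806.4·4.245² = 7266 Pa.

7.266 kPa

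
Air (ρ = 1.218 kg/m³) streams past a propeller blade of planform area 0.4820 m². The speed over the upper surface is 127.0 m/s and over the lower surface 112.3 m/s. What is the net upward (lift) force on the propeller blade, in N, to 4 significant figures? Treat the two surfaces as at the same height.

F ≈ 1033 N

The faster flow above has the lower pressure; Bernoulli (same height) gives ΔP = ½ρ(v_up² − v_low²).
ΔP = ½·1.218·(127.0² − 112.3²) = 2142 Pa.
Lift = ΔP · A = 2142 × 0.4820 = 1033 N.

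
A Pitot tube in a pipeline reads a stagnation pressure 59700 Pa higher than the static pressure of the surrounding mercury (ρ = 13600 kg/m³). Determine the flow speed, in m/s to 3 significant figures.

v ≈ 2.96 m/s

Bernoulli between the free stream and the stagnation point: ½ρv² = P_stag − P_static.
v = √(2ΔP/ρ) = √(2·59700/13600) = 2.96 m/s.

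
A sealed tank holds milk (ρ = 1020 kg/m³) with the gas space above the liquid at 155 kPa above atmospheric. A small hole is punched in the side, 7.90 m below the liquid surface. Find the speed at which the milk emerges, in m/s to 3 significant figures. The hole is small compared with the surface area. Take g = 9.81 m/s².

Take point 1 at the surface (v₁ ≈ 0) and point 2 at the hole (at atmospheric pressure). Bernoulli: P₁ + ρg h = P_atm + ½ρv₂².
With P₁ − P_atm = 155000 Pa, v₂ = √(2gh + 2ΔP/ρ) = √(2·9.81·7.90 + 2·155000/1020) = 21.4 m/s.

v ≈ 21.4 m/s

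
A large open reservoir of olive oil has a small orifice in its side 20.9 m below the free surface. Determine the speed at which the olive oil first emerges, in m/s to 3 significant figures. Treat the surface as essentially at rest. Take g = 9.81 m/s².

Torricelli's result v = √(2gh) gives v = √(2·9.81·20.9) = 20.2 m/s.

v ≈ 20.2 m/s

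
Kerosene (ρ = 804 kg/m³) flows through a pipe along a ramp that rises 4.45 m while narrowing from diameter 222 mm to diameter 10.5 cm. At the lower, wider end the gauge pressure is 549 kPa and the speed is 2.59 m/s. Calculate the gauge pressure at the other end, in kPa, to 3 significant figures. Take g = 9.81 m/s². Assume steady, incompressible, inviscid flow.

P₂ ≈ 463 kPa

Continuity gives A₁v₁ = A₂v₂, so v₂ = (387 cm²)/(86.6 cm²) × 2.59 m/s = 11.6 m/s.
Energy conservation along the streamline gives P₂ = P₁ − ½ρ(v₂² − v₁²) − ρg(h₂ − h₁).
P₂ = 549000 + ½·804·(2.59² − 11.6²) − 804·9.81·(+4.45) = 549000 + (-51200) − (35100) = 463000 Pa.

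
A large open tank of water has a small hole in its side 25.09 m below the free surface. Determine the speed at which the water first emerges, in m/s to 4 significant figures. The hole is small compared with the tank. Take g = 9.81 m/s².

The surface is effectively still and both ends are open, so ½v² = gh and v = √(2·9.81·25.09) = 22.19 m/s.

v = 22.19 m/s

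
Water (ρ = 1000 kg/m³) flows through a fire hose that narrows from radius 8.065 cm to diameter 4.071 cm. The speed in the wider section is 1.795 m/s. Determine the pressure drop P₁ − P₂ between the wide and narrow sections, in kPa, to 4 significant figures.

By continuity, v₂ = v₁·A₁/A₂ = 1.795·(204.3/13.02) = 28.18 m/s.
Bernoulli (h₁ = h₂): P₁ − P₂ = ½ρ(v₂² − v₁²).
P₁ − P₂ = ½·1000·(28.18² − 1.795²) = ½·1000·790.9 = 395400 Pa.

ΔP = 395.4 kPa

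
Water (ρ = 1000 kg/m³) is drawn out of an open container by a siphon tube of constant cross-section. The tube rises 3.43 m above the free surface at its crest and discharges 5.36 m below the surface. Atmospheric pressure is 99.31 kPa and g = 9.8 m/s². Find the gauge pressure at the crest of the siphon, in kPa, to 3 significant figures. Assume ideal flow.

P_gauge ≈ -86.1 kPa

From the surface to the outlet (both open to atmosphere, surface at rest): v = √(2g·h_out) = √(2·9.8·5.36) = 10.2 m/s.
With constant cross-section the crest speed equals v; applying Bernoulli from the surface up to the crest, P_top = P_atm − ½ρv² − ρg·h_top.
P_top = 99310 − ½·1000·10.2² − 1000·9.8·3.43 = 13200 Pa. So P_gauge = P_top − P_atm = -86100 Pa.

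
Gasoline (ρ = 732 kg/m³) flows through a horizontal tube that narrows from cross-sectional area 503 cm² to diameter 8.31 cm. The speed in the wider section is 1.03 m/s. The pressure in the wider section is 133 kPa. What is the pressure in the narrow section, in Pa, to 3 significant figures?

P₂ ≈ 100000 Pa

Mass conservation (A₁v₁ = A₂v₂) gives v₂ = 1.03 × 503/54.2 = 9.55 m/s.
The pipe is horizontal, so Bernoulli reduces to P₁ + ½ρv₁² = P₂ + ½ρv₂².
P₂ = P₁ − ½ρ(v₂² − v₁²) = 133000 − ½·732·(9.55² − 1.03²) = 133000 − 33000 = 100000 Pa.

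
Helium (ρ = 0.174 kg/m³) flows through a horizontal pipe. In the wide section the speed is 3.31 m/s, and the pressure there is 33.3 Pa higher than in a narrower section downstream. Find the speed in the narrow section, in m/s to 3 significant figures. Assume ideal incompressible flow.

19.8 m/s

Along the level pipe P + ½ρv² is conserved, hence v₂² = v₁² + 2(P₁ − P₂)/ρ.
v₂ = √(3.31² + 2·33.3/0.174) = √(11.0 + 383) = 19.8 m/s.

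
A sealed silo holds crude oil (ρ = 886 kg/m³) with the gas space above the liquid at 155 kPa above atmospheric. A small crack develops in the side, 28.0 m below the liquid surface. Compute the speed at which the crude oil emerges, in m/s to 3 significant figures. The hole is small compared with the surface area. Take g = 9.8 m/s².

v ≈ 30.0 m/s

Take point 1 at the surface (v₁ ≈ 0) and point 2 at the hole (at atmospheric pressure). Bernoulli: P₁ + ρg h = P_atm + ½ρv₂².
With P₁ − P_atm = 155000 Pa, v₂ = √(2gh + 2ΔP/ρ) = √(2·9.8·28.0 + 2·155000/886) = 30.0 m/s.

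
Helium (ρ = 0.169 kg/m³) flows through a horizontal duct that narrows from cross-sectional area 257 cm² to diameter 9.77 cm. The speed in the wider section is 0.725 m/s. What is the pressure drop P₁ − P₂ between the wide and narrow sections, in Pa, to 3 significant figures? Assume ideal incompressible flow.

The volume flow rate is constant, so v₂ = (A₁/A₂)v₁ = (257/75.0)·0.725 = 2.49 m/s.
The pipe is horizontal, so Bernoulli reduces to P₁ + ½ρv₁² = P₂ + ½ρv₂².
P₁ − P₂ = ½·0.169·(2.49² − 0.725²) = ½·0.169·5.65 = 0.478 Pa.

ΔP ≈ 0.478 Pa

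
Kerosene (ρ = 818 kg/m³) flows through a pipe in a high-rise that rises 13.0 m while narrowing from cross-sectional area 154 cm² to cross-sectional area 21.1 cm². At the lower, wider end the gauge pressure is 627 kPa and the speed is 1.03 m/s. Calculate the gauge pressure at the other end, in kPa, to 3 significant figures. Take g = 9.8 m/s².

Continuity gives A₁v₁ = A₂v₂, so v₂ = (154 cm²)/(21.1 cm²) × 1.03 m/s = 7.52 m/s.
Applying Bernoulli between the two ends and solving for P₂: P₂ = P₁ + ½ρ(v₁² − v₂²) − ρgΔh.
P₂ = 627000 + ½·818·(1.03² − 7.52²) − 818·9.8·(+13.0) = 627000 + (-22700) − (104000) = 500000 Pa.

P₂ = 500 kPa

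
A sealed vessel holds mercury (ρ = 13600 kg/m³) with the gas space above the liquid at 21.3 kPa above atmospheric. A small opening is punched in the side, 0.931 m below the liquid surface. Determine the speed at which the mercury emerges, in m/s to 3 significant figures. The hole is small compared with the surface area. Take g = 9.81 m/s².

v ≈ 4.63 m/s

Take point 1 at the surface (v₁ ≈ 0) and point 2 at the hole (at atmospheric pressure). Bernoulli: P₁ + ρg h = P_atm + ½ρv₂².
With P₁ − P_atm = 21300 Pa, v₂ = √(2gh + 2ΔP/ρ) = √(2·9.81·0.931 + 2·21300/13600) = 4.63 m/s.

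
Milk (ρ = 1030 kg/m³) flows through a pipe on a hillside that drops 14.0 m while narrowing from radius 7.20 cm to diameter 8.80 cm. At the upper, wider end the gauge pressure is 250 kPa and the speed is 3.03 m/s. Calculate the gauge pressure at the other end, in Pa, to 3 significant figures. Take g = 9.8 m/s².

By continuity, v₂ = v₁·A₁/A₂ = 3.03·(163/60.8) = 8.11 m/s.
Bernoulli: P₁ + ½ρv₁² + ρg h₁ = P₂ + ½ρv₂² + ρg h₂, so P₂ = P₁ + ½ρ(v₁² − v₂²) − ρg(h₂ − h₁).
P₂ = 250000 + ½·1030·(3.03² − 8.11²) − 1030·9.8·(−14.0) = 250000 + (-29200) − (-141000) = 362000 Pa.

362000 Pa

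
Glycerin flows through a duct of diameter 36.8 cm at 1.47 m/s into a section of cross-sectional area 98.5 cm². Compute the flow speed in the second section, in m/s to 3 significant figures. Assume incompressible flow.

v₂ = 15.9 m/s

By continuity, v₂ = v₁·A₁/A₂ = 1.47·(1060/98.5) = 15.9 m/s.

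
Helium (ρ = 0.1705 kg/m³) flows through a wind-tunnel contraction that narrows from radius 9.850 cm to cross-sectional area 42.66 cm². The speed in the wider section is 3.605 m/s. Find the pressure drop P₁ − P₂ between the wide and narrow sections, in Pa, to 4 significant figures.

By continuity, v₂ = v₁·A₁/A₂ = 3.605·(304.8/42.66) = 25.76 m/s.
With no height change, Bernoulli's equation is P₁ + ½ρv₁² = P₂ + ½ρv₂².
P₁ − P₂ = ½·0.1705·(25.76² − 3.605²) = ½·0.1705·650.5 = 55.45 Pa.

ΔP = 55.45 Pa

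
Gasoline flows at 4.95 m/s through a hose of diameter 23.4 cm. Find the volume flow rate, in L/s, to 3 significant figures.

Q ≈ 213 L/s

Q = A·v = 0.0430 m² × 4.95 m/s = 0.213 m³/s.
Converting: 0.213 m³/s × 1000 = 213 L/s.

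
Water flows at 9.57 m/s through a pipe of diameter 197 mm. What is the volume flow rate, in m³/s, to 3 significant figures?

Q = A·v = 0.0305 m² × 9.57 m/s = 0.292 m³/s.

Q ≈ 0.292 m³/s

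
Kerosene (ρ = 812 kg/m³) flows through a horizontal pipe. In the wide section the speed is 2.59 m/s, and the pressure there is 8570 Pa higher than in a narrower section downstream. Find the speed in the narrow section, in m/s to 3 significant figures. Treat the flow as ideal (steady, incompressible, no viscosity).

Along the level pipe P + ½ρv² is conserved, hence v₂² = v₁² + 2(P₁ − P₂)/ρ.
v₂ = √(2.59² + 2·8570/812) = √(6.71 + 21.1) = 5.27 m/s.

v₂ = 5.27 m/s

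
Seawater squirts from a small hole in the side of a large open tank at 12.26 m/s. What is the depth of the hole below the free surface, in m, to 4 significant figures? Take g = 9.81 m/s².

Inverting v = √(2gh) gives h = v² / 2g.
h = 12.26²/(2·9.81) = 150.3/19.62 = 7.661 m.

h = 7.661 m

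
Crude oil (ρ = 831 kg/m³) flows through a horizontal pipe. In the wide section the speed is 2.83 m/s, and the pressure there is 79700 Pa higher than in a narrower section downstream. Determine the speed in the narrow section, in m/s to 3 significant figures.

v₂ ≈ 14.1 m/s

Along the level pipe P + ½ρv² is conserved, hence v₂² = v₁² + 2(P₁ − P₂)/ρ.
v₂ = √(2.83² + 2·79700/831) = √(8.01 + 192) = 14.1 m/s.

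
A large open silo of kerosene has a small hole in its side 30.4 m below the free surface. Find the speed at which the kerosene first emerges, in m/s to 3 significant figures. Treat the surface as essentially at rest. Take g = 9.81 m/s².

v = 24.4 m/s

The surface is effectively still and both ends are open, so ½v² = gh and v = √(2·9.81·30.4) = 24.4 m/s.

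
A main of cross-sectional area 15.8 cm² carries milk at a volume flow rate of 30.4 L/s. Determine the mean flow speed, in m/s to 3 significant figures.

19.2 m/s

Q = 30.4 L/s = 0.0304 m³/s.
v = Q/A = 0.0304 / 0.00158 = 19.2 m/s.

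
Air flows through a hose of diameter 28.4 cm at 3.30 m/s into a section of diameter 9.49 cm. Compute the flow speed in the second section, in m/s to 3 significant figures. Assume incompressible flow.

v₂ = 29.6 m/s

Mass conservation (A₁v₁ = A₂v₂) gives v₂ = 3.30 × 633/70.7 = 29.6 m/s.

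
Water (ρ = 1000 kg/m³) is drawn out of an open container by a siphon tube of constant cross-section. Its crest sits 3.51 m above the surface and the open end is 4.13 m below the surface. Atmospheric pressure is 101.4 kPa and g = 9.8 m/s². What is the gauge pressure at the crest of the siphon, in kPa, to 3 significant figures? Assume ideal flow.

P_gauge ≈ -74.9 kPa

Bernoulli surface→outlet gives ½v² = g·h_out, so v = √(2·9.8·4.13) = 9.00 m/s.
With constant cross-section the crest speed equals v; applying Bernoulli from the surface up to the crest, P_top = P_atm − ½ρv² − ρg·h_top.
P_top = 101400 − ½·1000·9.00² − 1000·9.8·3.51 = 26500 Pa. So P_gauge = P_top − P_atm = -74900 Pa.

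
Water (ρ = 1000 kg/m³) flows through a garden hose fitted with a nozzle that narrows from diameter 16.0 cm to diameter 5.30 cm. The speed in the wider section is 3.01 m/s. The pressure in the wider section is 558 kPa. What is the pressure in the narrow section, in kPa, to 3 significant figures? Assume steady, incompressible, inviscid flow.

The volume flow rate is constant, so v₂ = (A₁/A₂)v₁ = (201/22.1)·3.01 = 27.4 m/s.
With no height change, Bernoulli's equation is P₁ + ½ρv₁² = P₂ + ½ρv₂².
P₂ = P₁ − ½ρ(v₂² − v₁²) = 558000 − ½·1000·(27.4² − 3.01²) = 558000 − 372000 = 186000 Pa.

P₂ ≈ 186 kPa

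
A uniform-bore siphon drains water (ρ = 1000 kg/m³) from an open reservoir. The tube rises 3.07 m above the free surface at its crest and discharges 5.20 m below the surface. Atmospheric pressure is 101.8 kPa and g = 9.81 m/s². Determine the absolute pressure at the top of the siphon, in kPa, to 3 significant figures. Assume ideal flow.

P_top ≈ 20.7 kPa

The outlet speed comes from Torricelli: v = √(2g·5.20) = 10.1 m/s.
The bore is uniform, so the speed at the crest is the same v. Bernoulli surface→crest: P_atm = P_top + ½ρv² + ρg·h_top.
P_top = 101800 − ½·1000·10.1² − 1000·9.81·3.07 = 20700 Pa.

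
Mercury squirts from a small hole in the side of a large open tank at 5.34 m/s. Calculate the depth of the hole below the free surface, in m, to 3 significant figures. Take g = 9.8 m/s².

Inverting v = √(2gh) gives h = v² / 2g.
h = 5.34²/(2·9.8) = 28.5/19.60 = 1.45 m.

1.45 m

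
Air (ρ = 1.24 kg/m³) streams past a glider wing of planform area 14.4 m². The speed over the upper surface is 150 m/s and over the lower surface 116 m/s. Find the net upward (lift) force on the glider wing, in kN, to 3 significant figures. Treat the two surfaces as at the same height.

With equal heights on the two surfaces, Bernoulli gives P_lower − P_upper = ½ρ(v_upper² − v_lower²).
ΔP = ½·1.24·(150² − 116²) = 5610 Pa.
Lift = ΔP · A = 5610 × 14.4 = 80700 N.

80.7 kN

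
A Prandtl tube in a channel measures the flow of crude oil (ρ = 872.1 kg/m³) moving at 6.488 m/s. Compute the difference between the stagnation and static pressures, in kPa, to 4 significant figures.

At the stagnation point the flow is brought to rest, so Bernoulli gives P_stag − P_static = ½ρv².
ΔP = ½·872.1·6.488² = 18360 Pa.

18.36 kPa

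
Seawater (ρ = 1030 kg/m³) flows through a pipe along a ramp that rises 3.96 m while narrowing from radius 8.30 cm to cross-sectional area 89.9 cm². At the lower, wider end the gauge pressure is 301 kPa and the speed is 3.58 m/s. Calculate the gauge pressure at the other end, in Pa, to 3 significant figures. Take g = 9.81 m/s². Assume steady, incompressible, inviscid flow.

Mass conservation (A₁v₁ = A₂v₂) gives v₂ = 3.58 × 216/89.9 = 8.62 m/s.
Energy conservation along the streamline gives P₂ = P₁ − ½ρ(v₂² − v₁²) − ρg(h₂ − h₁).
P₂ = 301000 + ½·1030·(3.58² − 8.62²) − 1030·9.81·(+3.96) = 301000 + (-31700) − (40000) = 229000 Pa.

P₂ ≈ 229000 Pa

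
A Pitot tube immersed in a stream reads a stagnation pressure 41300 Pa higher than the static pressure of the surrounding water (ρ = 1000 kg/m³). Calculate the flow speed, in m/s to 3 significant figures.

Bernoulli between the free stream and the stagnation point: ½ρv² = P_stag − P_static.
v = √(2ΔP/ρ) = √(2·41300/1000) = 9.09 m/s.

v ≈ 9.09 m/s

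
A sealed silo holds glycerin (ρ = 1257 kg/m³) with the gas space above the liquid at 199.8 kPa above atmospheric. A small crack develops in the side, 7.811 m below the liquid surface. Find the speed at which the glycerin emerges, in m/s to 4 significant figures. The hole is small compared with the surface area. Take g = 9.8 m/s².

v ≈ 21.70 m/s

Take point 1 at the surface (v₁ ≈ 0) and point 2 at the hole (at atmospheric pressure). Bernoulli: P₁ + ρg h = P_atm + ½ρv₂².
With P₁ − P_atm = 199800 Pa, v₂ = √(2gh + 2ΔP/ρ) = √(2·9.8·7.811 + 2·199800/1257) = 21.70 m/s.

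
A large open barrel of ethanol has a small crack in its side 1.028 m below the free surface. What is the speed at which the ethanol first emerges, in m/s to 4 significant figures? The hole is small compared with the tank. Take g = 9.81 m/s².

v = 4.491 m/s

With the surface at rest and both surface and jet at atmospheric pressure, Bernoulli gives ρg h = ½ρv², so v = √(2gh) = √(2·9.81·1.028) = 4.491 m/s.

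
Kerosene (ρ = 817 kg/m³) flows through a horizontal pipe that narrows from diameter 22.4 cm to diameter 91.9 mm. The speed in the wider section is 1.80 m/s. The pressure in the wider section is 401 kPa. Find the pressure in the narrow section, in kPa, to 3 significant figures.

Continuity gives A₁v₁ = A₂v₂, so v₂ = (394 cm²)/(66.3 cm²) × 1.80 m/s = 10.7 m/s.
Bernoulli (h₁ = h₂): P₁ − P₂ = ½ρ(v₂² − v₁²).
P₂ = P₁ − ½ρ(v₂² − v₁²) = 401000 − ½·817·(10.7² − 1.80²) = 401000 − 45400 = 356000 Pa.

P₂ = 356 kPa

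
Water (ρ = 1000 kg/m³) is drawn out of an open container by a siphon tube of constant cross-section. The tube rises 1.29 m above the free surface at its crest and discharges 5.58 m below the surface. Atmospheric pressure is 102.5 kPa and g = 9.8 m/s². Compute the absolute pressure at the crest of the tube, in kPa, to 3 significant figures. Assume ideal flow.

The outlet speed comes from Torricelli: v = √(2g·5.58) = 10.5 m/s.
Continuity keeps v the same throughout the tube; from surface to crest, P_atm + 0 = P_top + ½ρv² + ρg·h_top.
P_top = 102500 − ½·1000·10.5² − 1000·9.8·1.29 = 35200 Pa.

P_top ≈ 35.2 kPa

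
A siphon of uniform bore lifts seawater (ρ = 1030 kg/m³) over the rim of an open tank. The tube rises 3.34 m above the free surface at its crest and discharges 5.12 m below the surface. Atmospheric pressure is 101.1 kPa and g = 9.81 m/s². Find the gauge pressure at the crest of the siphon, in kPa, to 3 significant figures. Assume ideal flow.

P_gauge ≈ -85.5 kPa

Bernoulli surface→outlet gives ½v² = g·h_out, so v = √(2·9.81·5.12) = 10.0 m/s.
With constant cross-section the crest speed equals v; applying Bernoulli from the surface up to the crest, P_top = P_atm − ½ρv² − ρg·h_top.
P_top = 101100 − ½·1030·10.0² − 1030·9.81·3.34 = 15600 Pa. So P_gauge = P_top − P_atm = -85500 Pa.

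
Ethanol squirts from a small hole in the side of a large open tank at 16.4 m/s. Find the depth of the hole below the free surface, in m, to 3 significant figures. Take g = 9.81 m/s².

h ≈ 13.7 m

Inverting v = √(2gh) gives h = v² / 2g.
h = 16.4²/(2·9.81) = 269/19.62 = 13.7 m.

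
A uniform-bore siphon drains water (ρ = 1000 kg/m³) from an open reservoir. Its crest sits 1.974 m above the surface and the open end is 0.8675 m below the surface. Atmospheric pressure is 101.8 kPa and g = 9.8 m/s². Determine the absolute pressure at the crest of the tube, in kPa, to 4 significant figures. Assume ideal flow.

P_top = 73.95 kPa

The outlet speed comes from Torricelli: v = √(2g·0.8675) = 4.123 m/s.
Continuity keeps v the same throughout the tube; from surface to crest, P_atm + 0 = P_top + ½ρv² + ρg·h_top.
P_top = 101800 − ½·1000·4.123² − 1000·9.8·1.974 = 73950 Pa.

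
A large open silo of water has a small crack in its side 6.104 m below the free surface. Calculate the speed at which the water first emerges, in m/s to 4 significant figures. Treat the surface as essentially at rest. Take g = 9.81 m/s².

With the surface at rest and both surface and jet at atmospheric pressure, Bernoulli gives ρg h = ½ρv², so v = √(2gh) = √(2·9.81·6.104) = 10.94 m/s.

v ≈ 10.94 m/s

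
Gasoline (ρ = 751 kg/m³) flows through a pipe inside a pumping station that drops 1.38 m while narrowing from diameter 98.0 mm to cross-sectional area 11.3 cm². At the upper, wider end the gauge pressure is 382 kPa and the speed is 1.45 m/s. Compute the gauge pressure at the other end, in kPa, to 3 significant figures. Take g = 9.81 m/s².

P₂ ≈ 358 kPa

Continuity gives A₁v₁ = A₂v₂, so v₂ = (75.4 cm²)/(11.3 cm²) × 1.45 m/s = 9.68 m/s.
Bernoulli: P₁ + ½ρv₁² + ρg h₁ = P₂ + ½ρv₂² + ρg h₂, so P₂ = P₁ + ½ρ(v₁² − v₂²) − ρg(h₂ − h₁).
P₂ = 382000 + ½·751·(1.45² − 9.68²) − 751·9.81·(−1.38) = 382000 + (-34400) − (-10200) = 358000 Pa.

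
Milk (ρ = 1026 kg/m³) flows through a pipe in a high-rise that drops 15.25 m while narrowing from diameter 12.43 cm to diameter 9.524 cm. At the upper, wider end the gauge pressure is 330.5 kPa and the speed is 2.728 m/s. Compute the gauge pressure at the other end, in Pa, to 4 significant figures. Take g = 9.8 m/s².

By continuity, v₂ = v₁·A₁/A₂ = 2.728·(121.3/71.24) = 4.647 m/s.
Bernoulli: P₁ + ½ρv₁² + ρg h₁ = P₂ + ½ρv₂² + ρg h₂, so P₂ = P₁ + ½ρ(v₁² − v₂²) − ρg(h₂ − h₁).
P₂ = 330500 + ½·1026·(2.728² − 4.647²) − 1026·9.8·(−15.25) = 330500 + (-7259) − (-153300) = 476600 Pa.

P₂ = 476600 Pa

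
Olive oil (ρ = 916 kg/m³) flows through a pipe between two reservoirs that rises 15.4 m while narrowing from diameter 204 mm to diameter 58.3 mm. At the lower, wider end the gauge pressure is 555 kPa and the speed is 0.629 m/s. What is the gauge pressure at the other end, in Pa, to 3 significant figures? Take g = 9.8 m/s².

P₂ ≈ 390000 Pa

Mass conservation (A₁v₁ = A₂v₂) gives v₂ = 0.629 × 327/26.7 = 7.70 m/s.
Energy conservation along the streamline gives P₂ = P₁ − ½ρ(v₂² − v₁²) − ρg(h₂ − h₁).
P₂ = 555000 + ½·916·(0.629² − 7.70²) − 916·9.8·(+15.4) = 555000 + (-27000) − (138000) = 390000 Pa.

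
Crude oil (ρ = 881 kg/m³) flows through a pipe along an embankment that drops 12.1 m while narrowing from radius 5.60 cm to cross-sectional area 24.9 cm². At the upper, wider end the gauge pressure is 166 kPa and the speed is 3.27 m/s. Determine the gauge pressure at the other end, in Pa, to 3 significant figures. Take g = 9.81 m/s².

P₂ ≈ 202000 Pa

Continuity gives A₁v₁ = A₂v₂, so v₂ = (98.5 cm²)/(24.9 cm²) × 3.27 m/s = 12.9 m/s.
Applying Bernoulli between the two ends and solving for P₂: P₂ = P₁ + ½ρ(v₁² − v₂²) − ρgΔh.
P₂ = 166000 + ½·881·(3.27² − 12.9²) − 881·9.81·(−12.1) = 166000 + (-69000) − (-105000) = 202000 Pa.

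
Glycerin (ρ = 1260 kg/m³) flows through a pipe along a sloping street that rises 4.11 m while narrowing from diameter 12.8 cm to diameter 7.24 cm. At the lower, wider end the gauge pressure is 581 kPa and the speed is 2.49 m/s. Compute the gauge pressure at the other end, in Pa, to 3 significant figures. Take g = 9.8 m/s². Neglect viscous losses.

P₂ ≈ 496000 Pa

The volume flow rate is constant, so v₂ = (A₁/A₂)v₁ = (129/41.2)·2.49 = 7.78 m/s.
Applying Bernoulli between the two ends and solving for P₂: P₂ = P₁ + ½ρ(v₁² − v₂²) − ρgΔh.
P₂ = 581000 + ½·1260·(2.49² − 7.78²) − 1260·9.8·(+4.11) = 581000 + (-34300) − (50800) = 496000 Pa.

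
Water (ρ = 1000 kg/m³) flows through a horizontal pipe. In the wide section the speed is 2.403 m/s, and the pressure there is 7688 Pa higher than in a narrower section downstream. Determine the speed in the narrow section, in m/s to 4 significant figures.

v₂ = 4.599 m/s

With h₁ = h₂, rearranging Bernoulli gives v₂ = √(v₁² + 2ΔP/ρ).
v₂ = √(2.403² + 2·7688/1000) = √(5.774 + 15.38) = 4.599 m/s.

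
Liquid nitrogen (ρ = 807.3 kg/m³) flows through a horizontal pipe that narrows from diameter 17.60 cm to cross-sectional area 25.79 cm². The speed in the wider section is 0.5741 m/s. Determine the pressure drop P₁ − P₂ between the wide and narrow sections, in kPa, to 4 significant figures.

Continuity gives A₁v₁ = A₂v₂, so v₂ = (243.3 cm²)/(25.79 cm²) × 0.5741 m/s = 5.416 m/s.
With no height change, Bernoulli's equation is P₁ + ½ρv₁² = P₂ + ½ρv₂².
P₁ − P₂ = ½·807.3·(5.416² − 0.5741²) = ½·807.3·29.00 = 11710 Pa.

11.71 kPa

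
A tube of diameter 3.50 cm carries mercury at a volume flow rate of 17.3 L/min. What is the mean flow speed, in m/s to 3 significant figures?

Q = 17.3 L/min = 0.000288 m³/s.
v = Q/A = 0.000288 / 0.000962 = 0.300 m/s.

v ≈ 0.300 m/s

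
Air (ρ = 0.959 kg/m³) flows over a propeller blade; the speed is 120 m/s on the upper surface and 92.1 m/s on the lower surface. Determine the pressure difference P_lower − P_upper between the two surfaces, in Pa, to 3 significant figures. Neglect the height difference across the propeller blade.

With negligible Δh, P + ½ρv² is constant, so P_low − P_up = ½ρ(v_up² − v_low²).
ΔP = ½·0.959·(120² − 92.1²) = 2840 Pa.

ΔP = 2840 Pa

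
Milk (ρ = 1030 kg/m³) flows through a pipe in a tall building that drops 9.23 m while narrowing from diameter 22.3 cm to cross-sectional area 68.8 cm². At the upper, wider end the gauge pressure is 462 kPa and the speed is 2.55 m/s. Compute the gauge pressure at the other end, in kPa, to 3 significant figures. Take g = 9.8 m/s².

P₂ ≈ 451 kPa

Continuity gives A₁v₁ = A₂v₂, so v₂ = (391 cm²)/(68.8 cm²) × 2.55 m/s = 14.5 m/s.
Bernoulli: P₁ + ½ρv₁² + ρg h₁ = P₂ + ½ρv₂² + ρg h₂, so P₂ = P₁ + ½ρ(v₁² − v₂²) − ρg(h₂ − h₁).
P₂ = 462000 + ½·1030·(2.55² − 14.5²) − 1030·9.8·(−9.23) = 462000 + (-105000) − (-93200) = 451000 Pa.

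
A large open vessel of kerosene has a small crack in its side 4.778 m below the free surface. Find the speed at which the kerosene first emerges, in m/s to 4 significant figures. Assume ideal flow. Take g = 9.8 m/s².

v = 9.677 m/s

The surface is effectively still and both ends are open, so ½v² = gh and v = √(2·9.8·4.778) = 9.677 m/s.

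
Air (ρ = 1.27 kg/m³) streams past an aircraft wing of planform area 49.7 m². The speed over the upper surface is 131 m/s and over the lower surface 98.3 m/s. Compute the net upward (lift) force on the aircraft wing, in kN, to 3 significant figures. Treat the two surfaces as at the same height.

From P + ½ρv² = const at equal height, P_low − P_up = ½ρ(v_up² − v_low²).
ΔP = ½·1.27·(131² − 98.3²) = 4760 Pa.
Lift = ΔP · A = 4760 × 49.7 = 237000 N.

F ≈ 237 kN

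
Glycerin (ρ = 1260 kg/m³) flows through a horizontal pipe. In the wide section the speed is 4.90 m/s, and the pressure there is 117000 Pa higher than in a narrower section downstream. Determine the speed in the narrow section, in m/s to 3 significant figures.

v₂ ≈ 14.5 m/s

Along the level pipe P + ½ρv² is conserved, hence v₂² = v₁² + 2(P₁ − P₂)/ρ.
v₂ = √(4.90² + 2·117000/1260) = √(24.0 + 186) = 14.5 m/s.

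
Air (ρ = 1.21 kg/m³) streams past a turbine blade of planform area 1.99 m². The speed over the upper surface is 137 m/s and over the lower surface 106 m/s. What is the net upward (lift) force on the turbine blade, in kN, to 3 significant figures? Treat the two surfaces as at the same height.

The faster flow above has the lower pressure; Bernoulli (same height) gives ΔP = ½ρ(v_up² − v_low²).
ΔP = ½·1.21·(137² − 106²) = 4560 Pa.
Lift = ΔP · A = 4560 × 1.99 = 9070 N.

F ≈ 9.07 kN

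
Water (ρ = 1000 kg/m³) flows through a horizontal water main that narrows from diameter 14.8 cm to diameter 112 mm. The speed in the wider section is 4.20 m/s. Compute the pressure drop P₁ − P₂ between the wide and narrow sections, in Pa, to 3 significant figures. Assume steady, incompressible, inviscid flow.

Mass conservation (A₁v₁ = A₂v₂) gives v₂ = 4.20 × 172/98.5 = 7.33 m/s.
The pipe is horizontal, so Bernoulli reduces to P₁ + ½ρv₁² = P₂ + ½ρv₂².
P₁ − P₂ = ½·1000·(7.33² − 4.20²) = ½·1000·36.1 = 18100 Pa.

18100 Pa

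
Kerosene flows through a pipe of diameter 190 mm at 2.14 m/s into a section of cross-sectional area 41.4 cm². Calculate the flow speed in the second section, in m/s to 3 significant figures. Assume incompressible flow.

Mass conservation (A₁v₁ = A₂v₂) gives v₂ = 2.14 × 284/41.4 = 14.7 m/s.

14.7 m/s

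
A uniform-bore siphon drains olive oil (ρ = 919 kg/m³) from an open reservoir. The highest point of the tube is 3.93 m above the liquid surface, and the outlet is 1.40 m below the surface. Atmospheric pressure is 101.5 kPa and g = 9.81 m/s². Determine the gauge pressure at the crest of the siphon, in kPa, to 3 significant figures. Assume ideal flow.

From the surface to the outlet (both open to atmosphere, surface at rest): v = √(2g·h_out) = √(2·9.81·1.40) = 5.24 m/s.
With constant cross-section the crest speed equals v; applying Bernoulli from the surface up to the crest, P_top = P_atm − ½ρv² − ρg·h_top.
P_top = 101500 − ½·919·5.24² − 919·9.81·3.93 = 53400 Pa. So P_gauge = P_top − P_atm = -48100 Pa.

P_gauge ≈ -48.1 kPa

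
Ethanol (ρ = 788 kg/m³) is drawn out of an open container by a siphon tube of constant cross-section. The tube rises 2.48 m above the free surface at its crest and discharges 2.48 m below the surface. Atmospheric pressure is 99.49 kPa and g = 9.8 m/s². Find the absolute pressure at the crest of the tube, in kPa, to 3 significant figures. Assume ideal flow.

From the surface to the outlet (both open to atmosphere, surface at rest): v = √(2g·h_out) = √(2·9.8·2.48) = 6.97 m/s.
With constant cross-section the crest speed equals v; applying Bernoulli from the surface up to the crest, P_top = P_atm − ½ρv² − ρg·h_top.
P_top = 99490 − ½·788·6.97² − 788·9.8·2.48 = 61200 Pa.

P_top = 61.2 kPa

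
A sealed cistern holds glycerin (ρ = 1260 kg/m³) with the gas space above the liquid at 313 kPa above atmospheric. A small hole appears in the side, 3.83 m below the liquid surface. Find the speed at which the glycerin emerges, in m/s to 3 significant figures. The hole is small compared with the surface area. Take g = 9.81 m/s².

23.9 m/s

Take point 1 at the surface (v₁ ≈ 0) and point 2 at the hole (at atmospheric pressure). Bernoulli: P₁ + ρg h = P_atm + ½ρv₂².
With P₁ − P_atm = 313000 Pa, v₂ = √(2gh + 2ΔP/ρ) = √(2·9.81·3.83 + 2·313000/1260) = 23.9 m/s.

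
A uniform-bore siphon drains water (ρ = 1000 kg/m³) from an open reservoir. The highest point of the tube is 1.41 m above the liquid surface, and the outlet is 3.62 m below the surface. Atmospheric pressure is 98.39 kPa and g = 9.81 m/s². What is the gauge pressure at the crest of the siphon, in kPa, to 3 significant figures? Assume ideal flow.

From the surface to the outlet (both open to atmosphere, surface at rest): v = √(2g·h_out) = √(2·9.81·3.62) = 8.43 m/s.
With constant cross-section the crest speed equals v; applying Bernoulli from the surface up to the crest, P_top = P_atm − ½ρv² − ρg·h_top.
P_top = 98390 − ½·1000·8.43² − 1000·9.81·1.41 = 49000 Pa. So P_gauge = P_top − P_atm = -49300 Pa.

P_gauge = -49.3 kPa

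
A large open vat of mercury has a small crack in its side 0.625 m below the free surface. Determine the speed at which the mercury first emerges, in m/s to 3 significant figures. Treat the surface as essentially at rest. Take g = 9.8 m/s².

Torricelli's result v = √(2gh) gives v = √(2·9.8·0.625) = 3.50 m/s.

v ≈ 3.50 m/s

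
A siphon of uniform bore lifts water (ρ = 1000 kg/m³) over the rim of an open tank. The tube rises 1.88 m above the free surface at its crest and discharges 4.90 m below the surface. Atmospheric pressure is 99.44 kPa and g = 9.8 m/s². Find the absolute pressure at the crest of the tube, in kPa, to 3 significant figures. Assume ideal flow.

P_top ≈ 33.0 kPa

The outlet speed comes from Torricelli: v = √(2g·4.90) = 9.80 m/s.
With constant cross-section the crest speed equals v; applying Bernoulli from the surface up to the crest, P_top = P_atm − ½ρv² − ρg·h_top.
P_top = 99440 − ½·1000·9.80² − 1000·9.8·1.88 = 33000 Pa.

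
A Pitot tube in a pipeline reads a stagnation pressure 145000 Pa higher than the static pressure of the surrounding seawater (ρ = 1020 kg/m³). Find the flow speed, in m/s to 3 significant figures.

Bernoulli between the free stream and the stagnation point: ½ρv² = P_stag − P_static.
v = √(2ΔP/ρ) = √(2·145000/1020) = 16.9 m/s.

v ≈ 16.9 m/s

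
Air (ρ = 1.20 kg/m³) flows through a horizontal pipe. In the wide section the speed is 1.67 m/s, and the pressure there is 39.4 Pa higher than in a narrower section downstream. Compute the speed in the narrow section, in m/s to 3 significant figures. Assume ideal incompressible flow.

Horizontal Bernoulli: P₁ + ½ρv₁² = P₂ + ½ρv₂², so v₂² = v₁² + 2(P₁ − P₂)/ρ.
v₂ = √(1.67² + 2·39.4/1.20) = √(2.79 + 65.7) = 8.27 m/s.

8.27 m/s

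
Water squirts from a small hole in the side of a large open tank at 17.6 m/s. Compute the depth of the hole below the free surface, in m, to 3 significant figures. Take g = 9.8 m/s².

h ≈ 15.8 m

Torricelli: v = √(2gh), so h = v²/(2g).
h = 17.6²/(2·9.8) = 310/19.60 = 15.8 m.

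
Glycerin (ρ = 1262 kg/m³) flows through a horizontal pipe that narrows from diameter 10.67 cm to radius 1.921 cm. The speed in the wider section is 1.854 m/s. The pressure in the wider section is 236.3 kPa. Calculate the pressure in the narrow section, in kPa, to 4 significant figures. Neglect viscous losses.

Mass conservation (A₁v₁ = A₂v₂) gives v₂ = 1.854 × 89.42/11.59 = 14.30 m/s.
Along the horizontal streamline, P + ½ρv² is constant.
P₂ = P₁ − ½ρ(v₂² − v₁²) = 236300 − ½·1262·(14.30² − 1.854²) = 236300 − 126900 = 109400 Pa.

109.4 kPa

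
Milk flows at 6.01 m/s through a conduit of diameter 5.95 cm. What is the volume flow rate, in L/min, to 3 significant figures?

1000 L/min

Q = A·v = 0.00278 m² × 6.01 m/s = 0.0167 m³/s.
Converting: 0.0167 m³/s × 60000 = 1000 L/min.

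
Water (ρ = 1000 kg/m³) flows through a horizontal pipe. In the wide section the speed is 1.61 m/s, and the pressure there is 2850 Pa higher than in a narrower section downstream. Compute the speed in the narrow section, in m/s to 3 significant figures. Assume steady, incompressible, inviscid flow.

Horizontal Bernoulli: P₁ + ½ρv₁² = P₂ + ½ρv₂², so v₂² = v₁² + 2(P₁ − P₂)/ρ.
v₂ = √(1.61² + 2·2850/1000) = √(2.59 + 5.70) = 2.88 m/s.

v₂ ≈ 2.88 m/s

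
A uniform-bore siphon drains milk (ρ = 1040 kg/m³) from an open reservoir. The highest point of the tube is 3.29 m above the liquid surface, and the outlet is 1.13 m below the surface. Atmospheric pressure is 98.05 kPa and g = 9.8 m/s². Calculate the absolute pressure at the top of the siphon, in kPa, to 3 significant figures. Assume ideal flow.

P_top ≈ 53.0 kPa

The outlet speed comes from Torricelli: v = √(2g·1.13) = 4.71 m/s.
The bore is uniform, so the speed at the crest is the same v. Bernoulli surface→crest: P_atm = P_top + ½ρv² + ρg·h_top.
P_top = 98050 − ½·1040·4.71² − 1040·9.8·3.29 = 53000 Pa.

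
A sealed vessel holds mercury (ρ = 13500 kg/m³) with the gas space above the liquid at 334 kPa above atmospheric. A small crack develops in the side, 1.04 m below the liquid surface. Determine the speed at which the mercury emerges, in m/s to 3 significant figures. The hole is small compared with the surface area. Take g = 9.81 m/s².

v ≈ 8.36 m/s

Take point 1 at the surface (v₁ ≈ 0) and point 2 at the hole (at atmospheric pressure). Bernoulli: P₁ + ρg h = P_atm + ½ρv₂².
With P₁ − P_atm = 334000 Pa, v₂ = √(2gh + 2ΔP/ρ) = √(2·9.81·1.04 + 2·334000/13500) = 8.36 m/s.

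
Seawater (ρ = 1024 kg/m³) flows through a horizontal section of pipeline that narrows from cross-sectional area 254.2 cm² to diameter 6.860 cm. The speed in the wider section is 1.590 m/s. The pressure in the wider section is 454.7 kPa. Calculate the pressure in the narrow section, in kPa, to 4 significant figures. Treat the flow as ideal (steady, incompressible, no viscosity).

P₂ = 394.8 kPa

By continuity, v₂ = v₁·A₁/A₂ = 1.590·(254.2/36.96) = 10.94 m/s.
The pipe is horizontal, so Bernoulli reduces to P₁ + ½ρv₁² = P₂ + ½ρv₂².
P₂ = P₁ − ½ρ(v₂² − v₁²) = 454700 − ½·1024·(10.94² − 1.590²) = 454700 − 59930 = 394800 Pa.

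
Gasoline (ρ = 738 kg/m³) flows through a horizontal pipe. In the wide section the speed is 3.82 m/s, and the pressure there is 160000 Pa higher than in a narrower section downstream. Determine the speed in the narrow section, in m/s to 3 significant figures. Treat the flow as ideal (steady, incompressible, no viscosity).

v₂ ≈ 21.2 m/s

Horizontal Bernoulli: P₁ + ½ρv₁² = P₂ + ½ρv₂², so v₂² = v₁² + 2(P₁ − P₂)/ρ.
v₂ = √(3.82² + 2·160000/738) = √(14.6 + 434) = 21.2 m/s.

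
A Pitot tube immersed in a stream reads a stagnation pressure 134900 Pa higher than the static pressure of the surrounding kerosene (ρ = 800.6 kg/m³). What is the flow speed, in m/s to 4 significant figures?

v ≈ 18.36 m/s

At the stagnation point the flow is brought to rest, so Bernoulli gives P_stag − P_static = ½ρv².
v = √(2ΔP/ρ) = √(2·134900/800.6) = 18.36 m/s.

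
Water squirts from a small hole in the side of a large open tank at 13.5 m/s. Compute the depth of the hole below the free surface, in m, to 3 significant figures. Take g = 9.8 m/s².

9.30 m

For a small hole in a large open tank, ½v² = gh, giving h = v²/(2g).
h = 13.5²/(2·9.8) = 182/19.60 = 9.30 m.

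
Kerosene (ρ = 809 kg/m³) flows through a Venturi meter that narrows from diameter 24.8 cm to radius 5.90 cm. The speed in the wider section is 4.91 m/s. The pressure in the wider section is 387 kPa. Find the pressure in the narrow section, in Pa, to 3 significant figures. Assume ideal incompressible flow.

206000 Pa

The volume flow rate is constant, so v₂ = (A₁/A₂)v₁ = (483/109)·4.91 = 21.7 m/s.
With no height change, Bernoulli's equation is P₁ + ½ρv₁² = P₂ + ½ρv₂².
P₂ = P₁ − ½ρ(v₂² − v₁²) = 387000 − ½·809·(21.7² − 4.91²) = 387000 − 181000 = 206000 Pa.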